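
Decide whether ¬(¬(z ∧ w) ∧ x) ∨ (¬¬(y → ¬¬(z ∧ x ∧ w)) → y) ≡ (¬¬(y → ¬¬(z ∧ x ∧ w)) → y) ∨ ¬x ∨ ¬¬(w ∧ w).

x | y | z | w | φ | ψ
- | - | - | - | - | -
0 | 0 | 0 | 0 | 1 | 1
0 | 0 | 0 | 1 | 1 | 1
0 | 0 | 1 | 0 | 1 | 1
0 | 0 | 1 | 1 | 1 | 1
0 | 1 | 0 | 0 | 1 | 1
0 | 1 | 0 | 1 | 1 | 1
0 | 1 | 1 | 0 | 1 | 1
0 | 1 | 1 | 1 | 1 | 1
1 | 0 | 0 | 0 | 0 | 0
1 | 0 | 0 | 1 | 0 | 1
1 | 0 | 1 | 0 | 0 | 0
1 | 0 | 1 | 1 | 1 | 1
1 | 1 | 0 | 0 | 1 | 1
1 | 1 | 0 | 1 | 1 | 1
1 | 1 | 1 | 0 | 1 | 1
1 | 1 | 1 | 1 | 1 | 1
The columns differ at x=1, y=0, z=0, w=1 (φ=0, ψ=1), so they are not equivalent.

not equivalent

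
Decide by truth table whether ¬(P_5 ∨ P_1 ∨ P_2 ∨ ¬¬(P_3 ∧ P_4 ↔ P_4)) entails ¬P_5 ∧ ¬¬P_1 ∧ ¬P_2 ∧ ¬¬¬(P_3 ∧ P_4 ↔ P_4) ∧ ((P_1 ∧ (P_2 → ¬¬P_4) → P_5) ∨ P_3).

P_1  P_2  P_3  P_4  P_5  |  φ  ψ
 0    0    0    0    0   |  0  0
 0    0    0    0    1   |  0  0
 0    0    0    1    0   |  1  0
 0    0    0    1    1   |  0  0
 0    0    1    0    0   |  0  0
 0    0    1    0    1   |  0  0
 0    0    1    1    0   |  0  0
 0    0    1    1    1   |  0  0
 0    1    0    0    0   |  0  0
 0    1    0    0    1   |  0  0
 0    1    0    1    0   |  0  0
 0    1    0    1    1   |  0  0
 0    1    1    0    0   |  0  0
 0    1    1    0    1   |  0  0
 0    1    1    1    0   |  0  0
 0    1    1    1    1   |  0  0
 1    0    0    0    0   |  0  0
 1    0    0    0    1   |  0  0
 1    0    0    1    0   |  0  0
 1    0    0    1    1   |  0  0
 1    0    1    0    0   |  0  0
 1    0    1    0    1   |  0  0
 1    0    1    1    0   |  0  0
 1    0    1    1    1   |  0  0
 1    1    0    0    0   |  0  0
 1    1    0    0    1   |  0  0
 1    1    0    1    0   |  0  0
 1    1    0    1    1   |  0  0
 1    1    1    0    0   |  0  0
 1    1    1    0    1   |  0  0
 1    1    1    1    0   |  0  0
 1    1    1    1    1   |  0  0
At P_1=0, P_2=0, P_3=0, P_4=1, P_5=0 we have φ true but ψ false, so φ does not entail ψ.

no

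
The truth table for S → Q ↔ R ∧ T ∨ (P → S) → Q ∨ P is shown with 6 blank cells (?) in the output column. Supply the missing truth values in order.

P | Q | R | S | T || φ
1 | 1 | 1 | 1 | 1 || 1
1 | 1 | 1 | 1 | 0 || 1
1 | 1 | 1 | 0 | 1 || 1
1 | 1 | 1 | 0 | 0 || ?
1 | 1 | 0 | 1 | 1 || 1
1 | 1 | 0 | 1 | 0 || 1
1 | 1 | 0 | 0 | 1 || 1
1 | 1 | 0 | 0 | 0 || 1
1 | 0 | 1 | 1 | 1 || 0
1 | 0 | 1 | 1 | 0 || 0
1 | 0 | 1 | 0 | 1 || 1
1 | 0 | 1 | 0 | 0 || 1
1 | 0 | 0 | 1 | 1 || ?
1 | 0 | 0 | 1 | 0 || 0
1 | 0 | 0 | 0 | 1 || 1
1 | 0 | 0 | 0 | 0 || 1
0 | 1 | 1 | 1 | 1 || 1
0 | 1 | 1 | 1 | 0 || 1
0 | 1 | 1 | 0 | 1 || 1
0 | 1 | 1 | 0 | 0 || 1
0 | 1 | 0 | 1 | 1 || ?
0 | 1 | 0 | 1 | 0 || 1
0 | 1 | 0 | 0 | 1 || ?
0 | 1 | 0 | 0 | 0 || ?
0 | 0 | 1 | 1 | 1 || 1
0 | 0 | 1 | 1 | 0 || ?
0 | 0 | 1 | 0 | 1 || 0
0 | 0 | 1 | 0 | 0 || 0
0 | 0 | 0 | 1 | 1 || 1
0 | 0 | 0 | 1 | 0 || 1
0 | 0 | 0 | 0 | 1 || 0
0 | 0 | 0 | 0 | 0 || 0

Row P=1, Q=1, R=1, S=0, T=0: (S → Q) = 1, (R ∧ T ∨ (P → S) → Q ∨ P) = 1, so the formula = 1.
Row P=1, Q=0, R=0, S=1, T=1: (S → Q) = 0, (R ∧ T ∨ (P → S) → Q ∨ P) = 1, so the formula = 0.
Row P=0, Q=1, R=0, S=1, T=1: (S → Q) = 1, (R ∧ T ∨ (P → S) → Q ∨ P) = 1, so the formula = 1.
Row P=0, Q=1, R=0, S=0, T=1: (S → Q) = 1, (R ∧ T ∨ (P → S) → Q ∨ P) = 1, so the formula = 1.
Row P=0, Q=1, R=0, S=0, T=0: (S → Q) = 1, (R ∧ T ∨ (P → S) → Q ∨ P) = 1, so the formula = 1.
Row P=0, Q=0, R=1, S=1, T=0: (S → Q) = 0, (R ∧ T ∨ (P → S) → Q ∨ P) = 0, so the formula = 1.

1, 0, 1, 1, 1, 1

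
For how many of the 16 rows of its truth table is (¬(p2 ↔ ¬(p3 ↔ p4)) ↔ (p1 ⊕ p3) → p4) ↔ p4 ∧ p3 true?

p1  p2  p3  p4  |  (p3 ↔ p4)  ¬(p3 ↔ p4)  (p2 ↔ ¬(p3 ↔ p4))  ¬(p2 ↔ ¬(p3 ↔ p4))  (p1 ⊕ p3)  ((p1 ⊕ p3) → p4)  (p4 ∧ p3)  φ
T   T   T   T   |      T          F               F                  T               F             T              T      T
T   T   T   F   |      F          T               T                  F               F             T              F      T
T   T   F   T   |      F          T               T                  F               T             T              F      T
T   T   F   F   |      T          F               F                  T               T             F              F      T
T   F   T   T   |      T          F               T                  F               F             T              T      F
T   F   T   F   |      F          T               F                  T               F             T              F      F
T   F   F   T   |      F          T               F                  T               T             T              F      F
T   F   F   F   |      T          F               T                  F               T             F              F      F
F   T   T   T   |      T          F               F                  T               T             T              T      T
F   T   T   F   |      F          T               T                  F               T             F              F      F
F   T   F   T   |      F          T               T                  F               F             T              F      T
F   T   F   F   |      T          F               F                  T               F             T              F      F
F   F   T   T   |      T          F               T                  F               T             T              T      F
F   F   T   F   |      F          T               F                  T               T             F              F      T
F   F   F   T   |      F          T               F                  T               F             T              F      F
F   F   F   F   |      T          F               T                  F               F             T              F      T
The formula is true on 8 of the 16 rows.

8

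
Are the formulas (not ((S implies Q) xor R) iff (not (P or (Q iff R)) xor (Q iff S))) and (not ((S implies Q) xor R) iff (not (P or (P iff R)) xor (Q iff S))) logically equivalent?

not equivalent

P | Q | R | S | φ | ψ
- | - | - | - | - | -
T | T | T | T | T | T
T | T | T | F | F | F
T | T | F | T | F | F
T | T | F | F | T | T
T | F | T | T | T | T
T | F | T | F | T | T
T | F | F | T | F | F
T | F | F | F | F | F
F | T | T | T | T | F
F | T | T | F | F | T
F | T | F | T | T | F
F | T | F | F | F | T
F | F | T | T | F | F
F | F | T | F | F | F
F | F | F | T | F | F
F | F | F | F | F | F
The columns differ at P=F, Q=T, R=T, S=T (φ=T, ψ=F), so they are not equivalent.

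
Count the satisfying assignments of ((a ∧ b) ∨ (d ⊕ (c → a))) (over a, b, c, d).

10

a | b | c | d | (a ∧ b) | (c → a) | (d ⊕ (c → a)) | ((a ∧ b) ∨ (d ⊕ (c → a)))
- | - | - | - | ------- | ------- | ------------- | -------------------------
T | T | T | T |    T    |    T    |       F       |             T            
T | T | T | F |    T    |    T    |       T       |             T            
T | T | F | T |    T    |    T    |       F       |             T            
T | T | F | F |    T    |    T    |       T       |             T            
T | F | T | T |    F    |    T    |       F       |             F            
T | F | T | F |    F    |    T    |       T       |             T            
T | F | F | T |    F    |    T    |       F       |             F            
T | F | F | F |    F    |    T    |       T       |             T            
F | T | T | T |    F    |    F    |       T       |             T            
F | T | T | F |    F    |    F    |       F       |             F            
F | T | F | T |    F    |    T    |       F       |             F            
F | T | F | F |    F    |    T    |       T       |             T            
F | F | T | T |    F    |    F    |       T       |             T            
F | F | T | F |    F    |    F    |       F       |             F            
F | F | F | T |    F    |    T    |       F       |             F            
F | F | F | F |    F    |    T    |       T       |             T            
The formula is true on 10 of the 16 rows.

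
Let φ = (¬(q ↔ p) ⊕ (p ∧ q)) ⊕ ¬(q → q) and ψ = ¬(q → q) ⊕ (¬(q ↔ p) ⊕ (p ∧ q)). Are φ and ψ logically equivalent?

equivalent

p | q || φ | ψ
T | T || T | T
T | F || T | T
F | T || T | T
F | F || F | F
The columns for φ and ψ agree on every row, so they are logically equivalent.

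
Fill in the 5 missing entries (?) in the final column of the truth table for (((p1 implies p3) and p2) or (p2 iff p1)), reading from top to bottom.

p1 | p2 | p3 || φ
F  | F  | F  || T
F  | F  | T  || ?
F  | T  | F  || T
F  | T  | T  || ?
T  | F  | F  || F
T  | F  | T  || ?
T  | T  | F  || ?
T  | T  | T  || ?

T, T, F, T, T

Row p1=F, p2=F, p3=T: ((p1 implies p3) and p2) = F, (p2 iff p1) = T, so the formula = T.
Row p1=F, p2=T, p3=T: ((p1 implies p3) and p2) = T, (p2 iff p1) = F, so the formula = T.
Row p1=T, p2=F, p3=T: ((p1 implies p3) and p2) = F, (p2 iff p1) = F, so the formula = F.
Row p1=T, p2=T, p3=F: ((p1 implies p3) and p2) = F, (p2 iff p1) = T, so the formula = T.
Row p1=T, p2=T, p3=T: ((p1 implies p3) and p2) = T, (p2 iff p1) = T, so the formula = T.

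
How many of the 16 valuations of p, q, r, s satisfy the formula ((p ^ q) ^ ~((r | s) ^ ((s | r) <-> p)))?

p  q  r  s     (p ^ q)  (r | s)  (s | r)  ((s | r) <-> p)  ((r | s) ^ ((s | r) <-> p))  ~((r | s) ^ ((s | r) <-> p))  φ
F  F  F  F        F        F        F            T                      T                            F                F
F  F  F  T        F        T        T            F                      T                            F                F
F  F  T  F        F        T        T            F                      T                            F                F
F  F  T  T        F        T        T            F                      T                            F                F
F  T  F  F        T        F        F            T                      T                            F                T
F  T  F  T        T        T        T            F                      T                            F                T
F  T  T  F        T        T        T            F                      T                            F                T
F  T  T  T        T        T        T            F                      T                            F                T
T  F  F  F        T        F        F            F                      F                            T                F
T  F  F  T        T        T        T            T                      F                            T                F
T  F  T  F        T        T        T            T                      F                            T                F
T  F  T  T        T        T        T            T                      F                            T                F
T  T  F  F        F        F        F            F                      F                            T                T
T  T  F  T        F        T        T            T                      F                            T                T
T  T  T  F        F        T        T            T                      F                            T                T
T  T  T  T        F        T        T            T                      F                            T                T
The formula is true on 8 of the 16 rows.

8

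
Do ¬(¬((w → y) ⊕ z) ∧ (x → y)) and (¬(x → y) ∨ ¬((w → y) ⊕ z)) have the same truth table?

not equivalent

x | y | z | w | φ | ψ
- | - | - | - | - | -
F | F | F | F | T | F
F | F | F | T | F | T
F | F | T | F | F | T
F | F | T | T | T | F
F | T | F | F | T | F
F | T | F | T | T | F
F | T | T | F | F | T
F | T | T | T | F | T
T | F | F | F | T | T
T | F | F | T | T | T
T | F | T | F | T | T
T | F | T | T | T | T
T | T | F | F | T | F
T | T | F | T | T | F
T | T | T | F | F | T
T | T | T | T | F | T
The columns differ at x=F, y=F, z=F, w=F (φ=T, ψ=F), so they are not equivalent.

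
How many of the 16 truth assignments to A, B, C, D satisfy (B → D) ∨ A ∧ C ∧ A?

13

A | B | C | D || ((B → D) ∨ (A ∧ C ∧ A))
0 | 0 | 0 | 0 ||            1           
0 | 0 | 0 | 1 ||            1           
0 | 0 | 1 | 0 ||            1           
0 | 0 | 1 | 1 ||            1           
0 | 1 | 0 | 0 ||            0           
0 | 1 | 0 | 1 ||            1           
0 | 1 | 1 | 0 ||            0           
0 | 1 | 1 | 1 ||            1           
1 | 0 | 0 | 0 ||            1           
1 | 0 | 0 | 1 ||            1           
1 | 0 | 1 | 0 ||            1           
1 | 0 | 1 | 1 ||            1           
1 | 1 | 0 | 0 ||            0           
1 | 1 | 0 | 1 ||            1           
1 | 1 | 1 | 0 ||            1           
1 | 1 | 1 | 1 ||            1           
The formula is true on 13 of the 16 rows.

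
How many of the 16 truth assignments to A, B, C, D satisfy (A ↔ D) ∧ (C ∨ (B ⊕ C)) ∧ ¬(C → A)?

2

A  B  C  D  |  (A ↔ D)  (B ⊕ C)  (C ∨ (B ⊕ C))  (C → A)  ¬(C → A)  φ
F  F  F  F  |     T        F           F           T        F      F
F  F  F  T  |     F        F           F           T        F      F
F  F  T  F  |     T        T           T           F        T      T
F  F  T  T  |     F        T           T           F        T      F
F  T  F  F  |     T        T           T           T        F      F
F  T  F  T  |     F        T           T           T        F      F
F  T  T  F  |     T        F           T           F        T      T
F  T  T  T  |     F        F           T           F        T      F
T  F  F  F  |     F        F           F           T        F      F
T  F  F  T  |     T        F           F           T        F      F
T  F  T  F  |     F        T           T           T        F      F
T  F  T  T  |     T        T           T           T        F      F
T  T  F  F  |     F        T           T           T        F      F
T  T  F  T  |     T        T           T           T        F      F
T  T  T  F  |     F        F           T           T        F      F
T  T  T  T  |     T        F           T           T        F      F
The formula is true on 2 of the 16 rows.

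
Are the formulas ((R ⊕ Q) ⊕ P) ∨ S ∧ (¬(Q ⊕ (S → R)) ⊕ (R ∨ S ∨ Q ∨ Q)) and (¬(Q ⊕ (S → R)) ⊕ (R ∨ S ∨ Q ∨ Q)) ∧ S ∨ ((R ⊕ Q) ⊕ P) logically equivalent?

P  Q  R  S  |  φ  ψ
F  F  F  F  |  F  F
F  F  F  T  |  F  F
F  F  T  F  |  T  T
F  F  T  T  |  T  T
F  T  F  F  |  T  T
F  T  F  T  |  T  T
F  T  T  F  |  F  F
F  T  T  T  |  F  F
T  F  F  F  |  T  T
T  F  F  T  |  T  T
T  F  T  F  |  F  F
T  F  T  T  |  T  T
T  T  F  F  |  F  F
T  T  F  T  |  T  T
T  T  T  F  |  T  T
T  T  T  T  |  T  T
The columns for φ and ψ agree on every row, so they are logically equivalent.

equivalent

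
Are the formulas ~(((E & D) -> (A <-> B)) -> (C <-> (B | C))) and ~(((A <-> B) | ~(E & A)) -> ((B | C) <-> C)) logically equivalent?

  A   |   B   |   C   |   D   |   E   ||   φ   |   ψ  
False | False | False | False | False || False | False
False | False | False | False |  True || False | False
False | False | False |  True | False || False | False
False | False | False |  True |  True || False | False
False | False |  True | False | False || False | False
False | False |  True | False |  True || False | False
False | False |  True |  True | False || False | False
False | False |  True |  True |  True || False | False
False |  True | False | False | False ||  True |  True
False |  True | False | False |  True ||  True |  True
False |  True | False |  True | False ||  True |  True
False |  True | False |  True |  True || False |  True
False |  True |  True | False | False || False | False
False |  True |  True | False |  True || False | False
False |  True |  True |  True | False || False | False
False |  True |  True |  True |  True || False | False
 True | False | False | False | False || False | False
 True | False | False | False |  True || False | False
 True | False | False |  True | False || False | False
 True | False | False |  True |  True || False | False
 True | False |  True | False | False || False | False
 True | False |  True | False |  True || False | False
 True | False |  True |  True | False || False | False
 True | False |  True |  True |  True || False | False
 True |  True | False | False | False ||  True |  True
 True |  True | False | False |  True ||  True |  True
 True |  True | False |  True | False ||  True |  True
 True |  True | False |  True |  True ||  True |  True
 True |  True |  True | False | False || False | False
 True |  True |  True | False |  True || False | False
 True |  True |  True |  True | False || False | False
 True |  True |  True |  True |  True || False | False
The columns differ at A=False, B=True, C=False, D=True, E=True (φ=False, ψ=True), so they are not equivalent.

not equivalent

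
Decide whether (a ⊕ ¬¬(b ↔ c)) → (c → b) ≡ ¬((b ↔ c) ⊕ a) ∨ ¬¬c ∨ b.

a  b  c  |  φ  ψ
0  0  0  |  1  0
0  0  1  |  1  1
0  1  0  |  1  1
0  1  1  |  1  1
1  0  0  |  1  1
1  0  1  |  0  1
1  1  0  |  1  1
1  1  1  |  1  1
The columns differ at a=0, b=0, c=0 (φ=1, ψ=0), so they are not equivalent.

not equivalent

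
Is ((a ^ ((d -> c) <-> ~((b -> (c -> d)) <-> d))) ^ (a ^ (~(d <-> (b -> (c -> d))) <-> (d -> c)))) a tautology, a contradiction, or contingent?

a | b | c | d || φ
F | F | F | F || F
F | F | F | T || F
F | F | T | F || F
F | F | T | T || F
F | T | F | F || F
F | T | F | T || F
F | T | T | F || F
F | T | T | T || F
T | F | F | F || F
T | F | F | T || F
T | F | T | F || F
T | F | T | T || F
T | T | F | F || F
T | T | F | T || F
T | T | T | F || F
T | T | T | T || F
Every row is F, so the formula is a contradiction.

contradiction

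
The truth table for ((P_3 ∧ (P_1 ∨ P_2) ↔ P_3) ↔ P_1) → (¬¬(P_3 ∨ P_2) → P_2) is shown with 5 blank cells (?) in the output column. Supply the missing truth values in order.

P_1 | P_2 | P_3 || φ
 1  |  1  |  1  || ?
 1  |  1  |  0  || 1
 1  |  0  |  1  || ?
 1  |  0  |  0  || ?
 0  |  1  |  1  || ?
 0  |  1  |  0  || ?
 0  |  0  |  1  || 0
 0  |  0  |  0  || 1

Row P_1=1, P_2=1, P_3=1: ((P_3 ∧ (P_1 ∨ P_2) ↔ P_3) ↔ P_1) = 1, (¬¬(P_3 ∨ P_2) → P_2) = 1, so the formula = 1.
Row P_1=1, P_2=0, P_3=1: ((P_3 ∧ (P_1 ∨ P_2) ↔ P_3) ↔ P_1) = 1, (¬¬(P_3 ∨ P_2) → P_2) = 0, so the formula = 0.
Row P_1=1, P_2=0, P_3=0: ((P_3 ∧ (P_1 ∨ P_2) ↔ P_3) ↔ P_1) = 1, (¬¬(P_3 ∨ P_2) → P_2) = 1, so the formula = 1.
Row P_1=0, P_2=1, P_3=1: ((P_3 ∧ (P_1 ∨ P_2) ↔ P_3) ↔ P_1) = 0, (¬¬(P_3 ∨ P_2) → P_2) = 1, so the formula = 1.
Row P_1=0, P_2=1, P_3=0: ((P_3 ∧ (P_1 ∨ P_2) ↔ P_3) ↔ P_1) = 0, (¬¬(P_3 ∨ P_2) → P_2) = 1, so the formula = 1.

1, 0, 1, 1, 1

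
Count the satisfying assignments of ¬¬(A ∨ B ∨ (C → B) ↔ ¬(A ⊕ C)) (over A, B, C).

A  B  C  |  (A ∨ B)  (C → B)  ((A ∨ B) ∨ (C → B))  (A ⊕ C)  ¬(A ⊕ C)  ¬¬(((A ∨ B) ∨ (C → B)) ↔ ¬(A ⊕ C))
1  1  1  |     1        1              1              0        1                      1                 
1  1  0  |     1        1              1              1        0                      0                 
1  0  1  |     1        0              1              0        1                      1                 
1  0  0  |     1        1              1              1        0                      0                 
0  1  1  |     1        1              1              1        0                      0                 
0  1  0  |     1        1              1              0        1                      1                 
0  0  1  |     0        0              0              1        0                      1                 
0  0  0  |     0        1              1              0        1                      1                 
The formula is true on 5 of the 8 rows.

5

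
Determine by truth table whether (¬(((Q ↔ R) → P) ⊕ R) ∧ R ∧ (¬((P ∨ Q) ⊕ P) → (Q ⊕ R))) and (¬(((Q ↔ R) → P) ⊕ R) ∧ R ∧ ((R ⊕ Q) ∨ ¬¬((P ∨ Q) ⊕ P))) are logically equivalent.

equivalent

P  Q  R  |  φ  ψ
1  1  1  |  0  0
1  1  0  |  0  0
1  0  1  |  1  1
1  0  0  |  0  0
0  1  1  |  0  0
0  1  0  |  0  0
0  0  1  |  1  1
0  0  0  |  0  0
The columns for φ and ψ agree on every row, so they are logically equivalent.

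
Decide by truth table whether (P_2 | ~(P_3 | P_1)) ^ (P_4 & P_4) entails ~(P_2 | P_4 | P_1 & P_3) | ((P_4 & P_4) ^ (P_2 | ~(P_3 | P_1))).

P_1  P_2  P_3  P_4  |  φ  ψ
 1    1    1    1   |  0  0
 1    1    1    0   |  1  1
 1    1    0    1   |  0  0
 1    1    0    0   |  1  1
 1    0    1    1   |  1  1
 1    0    1    0   |  0  0
 1    0    0    1   |  1  1
 1    0    0    0   |  0  1
 0    1    1    1   |  0  0
 0    1    1    0   |  1  1
 0    1    0    1   |  0  0
 0    1    0    0   |  1  1
 0    0    1    1   |  1  1
 0    0    1    0   |  0  1
 0    0    0    1   |  0  0
 0    0    0    0   |  1  1
In every row where φ is true, ψ is also true, so φ ⊨ ψ.

yes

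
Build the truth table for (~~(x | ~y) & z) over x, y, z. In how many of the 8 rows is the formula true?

3

x  y  z     ~y  (x | ~y)  ~(x | ~y)  ~~(x | ~y)  (~~(x | ~y) & z)
T  T  T     F      T          F          T              T        
T  T  F     F      T          F          T              F        
T  F  T     T      T          F          T              T        
T  F  F     T      T          F          T              F        
F  T  T     F      F          T          F              F        
F  T  F     F      F          T          F              F        
F  F  T     T      T          F          T              T        
F  F  F     T      T          F          T              F        
The formula is true on 3 of the 8 rows.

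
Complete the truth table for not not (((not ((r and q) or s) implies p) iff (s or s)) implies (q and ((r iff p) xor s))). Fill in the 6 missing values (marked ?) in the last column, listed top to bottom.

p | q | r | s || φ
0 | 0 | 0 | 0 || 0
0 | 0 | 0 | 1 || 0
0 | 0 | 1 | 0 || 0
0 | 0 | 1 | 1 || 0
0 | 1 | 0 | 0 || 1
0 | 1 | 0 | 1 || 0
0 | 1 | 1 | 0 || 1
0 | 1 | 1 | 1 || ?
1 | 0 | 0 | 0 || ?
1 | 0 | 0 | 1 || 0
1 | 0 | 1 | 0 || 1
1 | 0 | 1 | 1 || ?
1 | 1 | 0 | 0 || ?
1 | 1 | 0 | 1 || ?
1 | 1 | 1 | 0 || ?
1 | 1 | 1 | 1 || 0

Row p=0, q=1, r=1, s=1: (((not ((r and q) or s) implies p) iff (s or s)) implies (q and ((r iff p) xor s))) = 1, not (((not ((r and q) or s) implies p) iff (s or s)) implies (q and ((r iff p) xor s))) = 0, so the formula = 1.
Row p=1, q=0, r=0, s=0: (((not ((r and q) or s) implies p) iff (s or s)) implies (q and ((r iff p) xor s))) = 1, not (((not ((r and q) or s) implies p) iff (s or s)) implies (q and ((r iff p) xor s))) = 0, so the formula = 1.
Row p=1, q=0, r=1, s=1: (((not ((r and q) or s) implies p) iff (s or s)) implies (q and ((r iff p) xor s))) = 0, not (((not ((r and q) or s) implies p) iff (s or s)) implies (q and ((r iff p) xor s))) = 1, so the formula = 0.
Row p=1, q=1, r=0, s=0: (((not ((r and q) or s) implies p) iff (s or s)) implies (q and ((r iff p) xor s))) = 1, not (((not ((r and q) or s) implies p) iff (s or s)) implies (q and ((r iff p) xor s))) = 0, so the formula = 1.
Row p=1, q=1, r=0, s=1: (((not ((r and q) or s) implies p) iff (s or s)) implies (q and ((r iff p) xor s))) = 1, not (((not ((r and q) or s) implies p) iff (s or s)) implies (q and ((r iff p) xor s))) = 0, so the formula = 1.
Row p=1, q=1, r=1, s=0: (((not ((r and q) or s) implies p) iff (s or s)) implies (q and ((r iff p) xor s))) = 1, not (((not ((r and q) or s) implies p) iff (s or s)) implies (q and ((r iff p) xor s))) = 0, so the formula = 1.

1, 1, 0, 1, 1, 1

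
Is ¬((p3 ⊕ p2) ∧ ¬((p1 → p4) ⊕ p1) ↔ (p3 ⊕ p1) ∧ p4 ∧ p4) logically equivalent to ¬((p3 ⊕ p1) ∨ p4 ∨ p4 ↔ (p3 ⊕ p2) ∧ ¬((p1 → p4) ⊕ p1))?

p1 | p2 | p3 | p4 || φ | ψ
F  | F  | F  | F  || F | F
F  | F  | F  | T  || F | T
F  | F  | T  | F  || F | T
F  | F  | T  | T  || T | T
F  | T  | F  | F  || F | F
F  | T  | F  | T  || F | T
F  | T  | T  | F  || F | T
F  | T  | T  | T  || T | T
T  | F  | F  | F  || F | T
T  | F  | F  | T  || T | T
T  | F  | T  | F  || F | F
T  | F  | T  | T  || T | F
T  | T  | F  | F  || F | T
T  | T  | F  | T  || F | F
T  | T  | T  | F  || F | F
T  | T  | T  | T  || F | T
The columns differ at p1=F, p2=F, p3=F, p4=T (φ=F, ψ=T), so they are not equivalent.

not equivalent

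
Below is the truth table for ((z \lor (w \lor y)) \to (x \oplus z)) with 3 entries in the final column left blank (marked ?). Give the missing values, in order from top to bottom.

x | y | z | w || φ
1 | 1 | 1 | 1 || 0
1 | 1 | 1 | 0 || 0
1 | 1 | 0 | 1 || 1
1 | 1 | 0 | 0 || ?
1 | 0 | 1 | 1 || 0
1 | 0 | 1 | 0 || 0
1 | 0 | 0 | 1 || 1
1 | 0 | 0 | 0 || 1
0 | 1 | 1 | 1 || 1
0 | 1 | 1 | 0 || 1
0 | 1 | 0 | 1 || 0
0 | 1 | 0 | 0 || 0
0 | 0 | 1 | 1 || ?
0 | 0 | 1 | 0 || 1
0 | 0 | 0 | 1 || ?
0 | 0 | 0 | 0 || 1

1, 1, 0

Row x=1, y=1, z=0, w=0: (z \lor (w \lor y)) = 1, (x \oplus z) = 1, so the formula = 1.
Row x=0, y=0, z=1, w=1: (z \lor (w \lor y)) = 1, (x \oplus z) = 1, so the formula = 1.
Row x=0, y=0, z=0, w=1: (z \lor (w \lor y)) = 1, (x \oplus z) = 0, so the formula = 0.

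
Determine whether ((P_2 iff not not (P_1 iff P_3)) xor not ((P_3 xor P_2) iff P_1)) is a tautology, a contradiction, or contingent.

contradiction

P_1  P_2  P_3  |  φ
 F    F    F   |  F
 F    F    T   |  F
 F    T    F   |  F
 F    T    T   |  F
 T    F    F   |  F
 T    F    T   |  F
 T    T    F   |  F
 T    T    T   |  F
Every row is F, so the formula is a contradiction.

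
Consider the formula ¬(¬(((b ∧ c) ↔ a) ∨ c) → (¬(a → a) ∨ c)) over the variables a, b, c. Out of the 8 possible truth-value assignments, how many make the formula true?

2

a  b  c  |  φ
F  F  F  |  F
F  F  T  |  F
F  T  F  |  F
F  T  T  |  F
T  F  F  |  T
T  F  T  |  F
T  T  F  |  T
T  T  T  |  F
The formula is true on 2 of the 8 rows.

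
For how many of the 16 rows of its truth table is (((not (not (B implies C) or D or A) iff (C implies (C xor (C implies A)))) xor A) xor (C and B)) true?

9

A  B  C  D  |  φ
1  1  1  1  |  1
1  1  1  0  |  1
1  1  0  1  |  1
1  1  0  0  |  1
1  0  1  1  |  0
1  0  1  0  |  0
1  0  0  1  |  1
1  0  0  0  |  1
0  1  1  1  |  1
0  1  1  0  |  0
0  1  0  1  |  0
0  1  0  0  |  0
0  0  1  1  |  0
0  0  1  0  |  1
0  0  0  1  |  0
0  0  0  0  |  1
The formula is true on 9 of the 16 rows.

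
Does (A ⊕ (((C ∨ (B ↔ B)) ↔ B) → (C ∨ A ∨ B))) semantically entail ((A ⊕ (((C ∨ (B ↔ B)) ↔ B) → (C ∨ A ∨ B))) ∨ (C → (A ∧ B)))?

  A      B      C    |    φ      ψ  
 True   True   True  |  False   True
 True   True  False  |  False   True
 True  False   True  |  False  False
 True  False  False  |  False   True
False   True   True  |   True   True
False   True  False  |   True   True
False  False   True  |   True   True
False  False  False  |   True   True
In every row where φ is true, ψ is also true, so φ ⊨ ψ.

yes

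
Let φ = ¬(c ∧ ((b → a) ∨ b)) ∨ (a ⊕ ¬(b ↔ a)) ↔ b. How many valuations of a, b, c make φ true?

6

a  b  c  |  (b → a)  ((b → a) ∨ b)  (c ∧ ((b → a) ∨ b))  ¬(c ∧ ((b → a) ∨ b))  (b ↔ a)  ¬(b ↔ a)  (a ⊕ ¬(b ↔ a))  φ
0  0  0  |     1           1                 0                    1               1        0            0         0
0  0  1  |     1           1                 1                    0               1        0            0         1
0  1  0  |     0           1                 0                    1               0        1            1         1
0  1  1  |     0           1                 1                    0               0        1            1         1
1  0  0  |     1           1                 0                    1               0        1            0         0
1  0  1  |     1           1                 1                    0               0        1            0         1
1  1  0  |     1           1                 0                    1               1        0            1         1
1  1  1  |     1           1                 1                    0               1        0            1         1
The formula is true on 6 of the 8 rows.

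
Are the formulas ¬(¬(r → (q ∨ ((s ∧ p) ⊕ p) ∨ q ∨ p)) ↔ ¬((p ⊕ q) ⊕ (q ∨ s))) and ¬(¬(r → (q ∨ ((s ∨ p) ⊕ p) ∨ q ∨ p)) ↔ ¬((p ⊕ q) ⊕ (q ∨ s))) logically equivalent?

p | q | r | s | φ | ψ
- | - | - | - | - | -
F | F | F | F | T | T
F | F | F | T | F | F
F | F | T | F | F | F
F | F | T | T | T | F
F | T | F | F | T | T
F | T | F | T | T | T
F | T | T | F | T | T
F | T | T | T | T | T
T | F | F | F | F | F
T | F | F | T | T | T
T | F | T | F | F | F
T | F | T | T | T | T
T | T | F | F | F | F
T | T | F | T | F | F
T | T | T | F | F | F
T | T | T | T | F | F
The columns differ at p=F, q=F, r=T, s=T (φ=T, ψ=F), so they are not equivalent.

not equivalent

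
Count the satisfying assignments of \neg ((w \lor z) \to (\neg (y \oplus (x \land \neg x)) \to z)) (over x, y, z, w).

x  y  z  w  |  φ
F  F  F  F  |  F
F  F  F  T  |  T
F  F  T  F  |  F
F  F  T  T  |  F
F  T  F  F  |  F
F  T  F  T  |  F
F  T  T  F  |  F
F  T  T  T  |  F
T  F  F  F  |  F
T  F  F  T  |  T
T  F  T  F  |  F
T  F  T  T  |  F
T  T  F  F  |  F
T  T  F  T  |  F
T  T  T  F  |  F
T  T  T  T  |  F
The formula is true on 2 of the 16 rows.

2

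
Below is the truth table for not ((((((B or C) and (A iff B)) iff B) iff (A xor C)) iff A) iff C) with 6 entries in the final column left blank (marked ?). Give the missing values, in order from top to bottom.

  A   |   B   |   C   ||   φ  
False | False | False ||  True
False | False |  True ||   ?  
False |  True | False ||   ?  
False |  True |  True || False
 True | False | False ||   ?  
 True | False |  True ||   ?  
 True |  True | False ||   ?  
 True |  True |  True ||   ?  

Row A=False, B=False, C=True: (((((B or C) and (A iff B)) iff B) iff (A xor C)) iff A) = True, ((((((B or C) and (A iff B)) iff B) iff (A xor C)) iff A) iff C) = True, so the formula = False.
Row A=False, B=True, C=False: (((((B or C) and (A iff B)) iff B) iff (A xor C)) iff A) = False, ((((((B or C) and (A iff B)) iff B) iff (A xor C)) iff A) iff C) = True, so the formula = False.
Row A=True, B=False, C=False: (((((B or C) and (A iff B)) iff B) iff (A xor C)) iff A) = True, ((((((B or C) and (A iff B)) iff B) iff (A xor C)) iff A) iff C) = False, so the formula = True.
Row A=True, B=False, C=True: (((((B or C) and (A iff B)) iff B) iff (A xor C)) iff A) = False, ((((((B or C) and (A iff B)) iff B) iff (A xor C)) iff A) iff C) = False, so the formula = True.
Row A=True, B=True, C=False: (((((B or C) and (A iff B)) iff B) iff (A xor C)) iff A) = True, ((((((B or C) and (A iff B)) iff B) iff (A xor C)) iff A) iff C) = False, so the formula = True.
Row A=True, B=True, C=True: (((((B or C) and (A iff B)) iff B) iff (A xor C)) iff A) = False, ((((((B or C) and (A iff B)) iff B) iff (A xor C)) iff A) iff C) = False, so the formula = True.

False, False, True, True, True, True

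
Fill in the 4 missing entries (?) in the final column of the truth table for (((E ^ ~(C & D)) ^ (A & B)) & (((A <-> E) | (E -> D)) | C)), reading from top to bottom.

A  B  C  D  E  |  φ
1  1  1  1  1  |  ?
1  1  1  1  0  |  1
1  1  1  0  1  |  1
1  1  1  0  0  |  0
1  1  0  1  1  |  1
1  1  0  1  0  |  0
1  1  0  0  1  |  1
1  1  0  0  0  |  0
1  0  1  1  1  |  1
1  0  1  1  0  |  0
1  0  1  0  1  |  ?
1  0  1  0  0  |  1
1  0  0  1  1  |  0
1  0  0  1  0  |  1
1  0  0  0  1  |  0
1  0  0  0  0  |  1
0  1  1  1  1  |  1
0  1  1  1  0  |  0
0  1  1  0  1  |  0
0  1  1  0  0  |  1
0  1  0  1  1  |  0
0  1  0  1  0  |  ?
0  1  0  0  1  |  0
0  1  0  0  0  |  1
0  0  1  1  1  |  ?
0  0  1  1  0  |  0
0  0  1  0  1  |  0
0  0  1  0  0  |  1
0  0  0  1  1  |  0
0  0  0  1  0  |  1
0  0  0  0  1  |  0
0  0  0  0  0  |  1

Row A=1, B=1, C=1, D=1, E=1: ((E ^ ~(C & D)) ^ (A & B)) = 0, (((A <-> E) | (E -> D)) | C) = 1, so the formula = 0.
Row A=1, B=0, C=1, D=0, E=1: ((E ^ ~(C & D)) ^ (A & B)) = 0, (((A <-> E) | (E -> D)) | C) = 1, so the formula = 0.
Row A=0, B=1, C=0, D=1, E=0: ((E ^ ~(C & D)) ^ (A & B)) = 1, (((A <-> E) | (E -> D)) | C) = 1, so the formula = 1.
Row A=0, B=0, C=1, D=1, E=1: ((E ^ ~(C & D)) ^ (A & B)) = 1, (((A <-> E) | (E -> D)) | C) = 1, so the formula = 1.

0, 0, 1, 1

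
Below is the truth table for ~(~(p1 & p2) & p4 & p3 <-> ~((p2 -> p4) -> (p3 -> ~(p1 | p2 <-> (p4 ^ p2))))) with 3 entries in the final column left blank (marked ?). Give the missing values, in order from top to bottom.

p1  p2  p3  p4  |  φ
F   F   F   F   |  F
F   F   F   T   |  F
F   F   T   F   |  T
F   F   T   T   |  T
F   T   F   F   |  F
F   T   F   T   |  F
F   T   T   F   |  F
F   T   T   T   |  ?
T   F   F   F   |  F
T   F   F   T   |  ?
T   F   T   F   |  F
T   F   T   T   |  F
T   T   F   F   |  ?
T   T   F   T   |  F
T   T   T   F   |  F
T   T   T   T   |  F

Row p1=F, p2=T, p3=T, p4=T: (~(p1 & p2) & p4 & p3) = T, ~((p2 -> p4) -> (p3 -> ~(p1 | p2 <-> (p4 ^ p2)))) = F, (~(p1 & p2) & p4 & p3 <-> ~((p2 -> p4) -> (p3 -> ~(p1 | p2 <-> (p4 ^ p2))))) = F, so the formula = T.
Row p1=T, p2=F, p3=F, p4=T: (~(p1 & p2) & p4 & p3) = F, ~((p2 -> p4) -> (p3 -> ~(p1 | p2 <-> (p4 ^ p2)))) = F, (~(p1 & p2) & p4 & p3 <-> ~((p2 -> p4) -> (p3 -> ~(p1 | p2 <-> (p4 ^ p2))))) = T, so the formula = F.
Row p1=T, p2=T, p3=F, p4=F: (~(p1 & p2) & p4 & p3) = F, ~((p2 -> p4) -> (p3 -> ~(p1 | p2 <-> (p4 ^ p2)))) = F, (~(p1 & p2) & p4 & p3 <-> ~((p2 -> p4) -> (p3 -> ~(p1 | p2 <-> (p4 ^ p2))))) = T, so the formula = F.

T, F, F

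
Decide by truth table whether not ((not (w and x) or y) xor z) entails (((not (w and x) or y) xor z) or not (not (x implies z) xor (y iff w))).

  x      y      z      w    |    φ      ψ  
 True   True   True   True  |   True  False
 True   True   True  False  |   True   True
 True   True  False   True  |  False   True
 True   True  False  False  |  False   True
 True  False   True   True  |  False   True
 True  False   True  False  |   True  False
 True  False  False   True  |   True  False
 True  False  False  False  |  False   True
False   True   True   True  |   True  False
False   True   True  False  |   True   True
False   True  False   True  |  False   True
False   True  False  False  |  False   True
False  False   True   True  |   True   True
False  False   True  False  |   True  False
False  False  False   True  |  False   True
False  False  False  False  |  False   True
At x=True, y=True, z=True, w=True we have φ true but ψ false, so φ does not entail ψ.

no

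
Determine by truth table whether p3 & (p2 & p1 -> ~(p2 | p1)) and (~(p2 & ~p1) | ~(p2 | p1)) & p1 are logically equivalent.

p1  p2  p3  |  φ  ψ
T   T   T   |  F  T
T   T   F   |  F  T
T   F   T   |  T  T
T   F   F   |  F  T
F   T   T   |  T  F
F   T   F   |  F  F
F   F   T   |  T  F
F   F   F   |  F  F
The columns differ at p1=T, p2=T, p3=T (φ=F, ψ=T), so they are not equivalent.

not equivalent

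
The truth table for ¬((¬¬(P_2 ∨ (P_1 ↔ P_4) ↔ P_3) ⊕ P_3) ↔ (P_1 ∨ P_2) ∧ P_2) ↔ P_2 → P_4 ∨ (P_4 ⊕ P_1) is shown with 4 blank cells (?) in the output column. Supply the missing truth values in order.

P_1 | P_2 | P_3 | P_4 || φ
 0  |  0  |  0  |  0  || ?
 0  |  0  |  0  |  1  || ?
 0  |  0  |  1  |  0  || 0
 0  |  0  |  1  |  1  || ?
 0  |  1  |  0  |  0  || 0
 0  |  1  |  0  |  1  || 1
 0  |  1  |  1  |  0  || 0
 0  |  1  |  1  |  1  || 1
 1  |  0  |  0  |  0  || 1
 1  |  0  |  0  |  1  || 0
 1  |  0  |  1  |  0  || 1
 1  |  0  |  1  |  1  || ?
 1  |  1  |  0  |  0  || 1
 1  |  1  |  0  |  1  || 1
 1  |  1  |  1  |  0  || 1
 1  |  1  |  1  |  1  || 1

Row P_1=0, P_2=0, P_3=0, P_4=0: ¬((¬¬(P_2 ∨ (P_1 ↔ P_4) ↔ P_3) ⊕ P_3) ↔ (P_1 ∨ P_2) ∧ P_2) = 0, (P_2 → P_4 ∨ (P_4 ⊕ P_1)) = 1, so the formula = 0.
Row P_1=0, P_2=0, P_3=0, P_4=1: ¬((¬¬(P_2 ∨ (P_1 ↔ P_4) ↔ P_3) ⊕ P_3) ↔ (P_1 ∨ P_2) ∧ P_2) = 1, (P_2 → P_4 ∨ (P_4 ⊕ P_1)) = 1, so the formula = 1.
Row P_1=0, P_2=0, P_3=1, P_4=1: ¬((¬¬(P_2 ∨ (P_1 ↔ P_4) ↔ P_3) ⊕ P_3) ↔ (P_1 ∨ P_2) ∧ P_2) = 1, (P_2 → P_4 ∨ (P_4 ⊕ P_1)) = 1, so the formula = 1.
Row P_1=1, P_2=0, P_3=1, P_4=1: ¬((¬¬(P_2 ∨ (P_1 ↔ P_4) ↔ P_3) ⊕ P_3) ↔ (P_1 ∨ P_2) ∧ P_2) = 0, (P_2 → P_4 ∨ (P_4 ⊕ P_1)) = 1, so the formula = 0.

0, 1, 1, 0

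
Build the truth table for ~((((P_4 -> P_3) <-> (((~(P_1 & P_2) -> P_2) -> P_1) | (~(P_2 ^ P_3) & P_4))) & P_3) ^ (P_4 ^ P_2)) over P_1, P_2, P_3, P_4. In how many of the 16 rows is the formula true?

7

P_1  P_2  P_3  P_4  |  φ
 T    T    T    T   |  F
 T    T    T    F   |  T
 T    T    F    T   |  T
 T    T    F    F   |  F
 T    F    T    T   |  T
 T    F    T    F   |  F
 T    F    F    T   |  F
 T    F    F    F   |  T
 F    T    T    T   |  F
 F    T    T    F   |  F
 F    T    F    T   |  T
 F    T    F    F   |  F
 F    F    T    T   |  T
 F    F    T    F   |  F
 F    F    F    T   |  F
 F    F    F    F   |  T
The formula is true on 7 of the 16 rows.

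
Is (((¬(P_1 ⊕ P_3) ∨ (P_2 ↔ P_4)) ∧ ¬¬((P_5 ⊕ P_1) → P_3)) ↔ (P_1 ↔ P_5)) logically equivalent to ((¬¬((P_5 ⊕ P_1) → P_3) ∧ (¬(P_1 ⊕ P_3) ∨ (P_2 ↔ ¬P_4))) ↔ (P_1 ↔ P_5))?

P_1 | P_2 | P_3 | P_4 | P_5 | φ | ψ
--- | --- | --- | --- | --- | - | -
 1  |  1  |  1  |  1  |  1  | 1 | 1
 1  |  1  |  1  |  1  |  0  | 0 | 0
 1  |  1  |  1  |  0  |  1  | 1 | 1
 1  |  1  |  1  |  0  |  0  | 0 | 0
 1  |  1  |  0  |  1  |  1  | 1 | 0
 1  |  1  |  0  |  1  |  0  | 1 | 1
 1  |  1  |  0  |  0  |  1  | 0 | 1
 1  |  1  |  0  |  0  |  0  | 1 | 1
 1  |  0  |  1  |  1  |  1  | 1 | 1
 1  |  0  |  1  |  1  |  0  | 0 | 0
 1  |  0  |  1  |  0  |  1  | 1 | 1
 1  |  0  |  1  |  0  |  0  | 0 | 0
 1  |  0  |  0  |  1  |  1  | 0 | 1
 1  |  0  |  0  |  1  |  0  | 1 | 1
 1  |  0  |  0  |  0  |  1  | 1 | 0
 1  |  0  |  0  |  0  |  0  | 1 | 1
 0  |  1  |  1  |  1  |  1  | 0 | 1
 0  |  1  |  1  |  1  |  0  | 1 | 0
 0  |  1  |  1  |  0  |  1  | 1 | 0
 0  |  1  |  1  |  0  |  0  | 0 | 1
 0  |  1  |  0  |  1  |  1  | 1 | 1
 0  |  1  |  0  |  1  |  0  | 1 | 1
 0  |  1  |  0  |  0  |  1  | 1 | 1
 0  |  1  |  0  |  0  |  0  | 1 | 1
 0  |  0  |  1  |  1  |  1  | 1 | 0
 0  |  0  |  1  |  1  |  0  | 0 | 1
 0  |  0  |  1  |  0  |  1  | 0 | 1
 0  |  0  |  1  |  0  |  0  | 1 | 0
 0  |  0  |  0  |  1  |  1  | 1 | 1
 0  |  0  |  0  |  1  |  0  | 1 | 1
 0  |  0  |  0  |  0  |  1  | 1 | 1
 0  |  0  |  0  |  0  |  0  | 1 | 1
The columns differ at P_1=1, P_2=1, P_3=0, P_4=1, P_5=1 (φ=1, ψ=0), so they are not equivalent.

not equivalent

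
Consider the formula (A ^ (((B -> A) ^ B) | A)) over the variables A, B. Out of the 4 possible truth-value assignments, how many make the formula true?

A  B     (A ^ (((B -> A) ^ B) | A))
1  1                 0             
1  0                 0             
0  1                 1             
0  0                 1             
The formula is true on 2 of the 4 rows.

2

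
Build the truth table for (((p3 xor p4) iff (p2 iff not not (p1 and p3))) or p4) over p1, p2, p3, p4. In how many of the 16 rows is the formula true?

12

p1 | p2 | p3 | p4 | φ
-- | -- | -- | -- | -
1  | 1  | 1  | 1  | 1
1  | 1  | 1  | 0  | 1
1  | 1  | 0  | 1  | 1
1  | 1  | 0  | 0  | 1
1  | 0  | 1  | 1  | 1
1  | 0  | 1  | 0  | 0
1  | 0  | 0  | 1  | 1
1  | 0  | 0  | 0  | 0
0  | 1  | 1  | 1  | 1
0  | 1  | 1  | 0  | 0
0  | 1  | 0  | 1  | 1
0  | 1  | 0  | 0  | 1
0  | 0  | 1  | 1  | 1
0  | 0  | 1  | 0  | 1
0  | 0  | 0  | 1  | 1
0  | 0  | 0  | 0  | 0
The formula is true on 12 of the 16 rows.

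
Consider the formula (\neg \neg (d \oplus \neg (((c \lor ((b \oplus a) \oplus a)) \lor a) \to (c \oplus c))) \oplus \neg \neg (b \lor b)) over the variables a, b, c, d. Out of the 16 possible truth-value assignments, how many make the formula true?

a | b | c | d || (b \oplus a) | ((b \oplus a) \oplus a) | (c \oplus c) | (b \lor b) | \neg (b \lor b) | \neg \neg (b \lor b) | φ
F | F | F | F ||      F       |            F            |      F       |     F      |        T        |          F           | F
F | F | F | T ||      F       |            F            |      F       |     F      |        T        |          F           | T
F | F | T | F ||      F       |            F            |      F       |     F      |        T        |          F           | T
F | F | T | T ||      F       |            F            |      F       |     F      |        T        |          F           | F
F | T | F | F ||      T       |            T            |      F       |     T      |        F        |          T           | F
F | T | F | T ||      T       |            T            |      F       |     T      |        F        |          T           | T
F | T | T | F ||      T       |            T            |      F       |     T      |        F        |          T           | F
F | T | T | T ||      T       |            T            |      F       |     T      |        F        |          T           | T
T | F | F | F ||      T       |            F            |      F       |     F      |        T        |          F           | T
T | F | F | T ||      T       |            F            |      F       |     F      |        T        |          F           | F
T | F | T | F ||      T       |            F            |      F       |     F      |        T        |          F           | T
T | F | T | T ||      T       |            F            |      F       |     F      |        T        |          F           | F
T | T | F | F ||      F       |            T            |      F       |     T      |        F        |          T           | F
T | T | F | T ||      F       |            T            |      F       |     T      |        F        |          T           | T
T | T | T | F ||      F       |            T            |      F       |     T      |        F        |          T           | F
T | T | T | T ||      F       |            T            |      F       |     T      |        F        |          T           | T
The formula is true on 8 of the 16 rows.

8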